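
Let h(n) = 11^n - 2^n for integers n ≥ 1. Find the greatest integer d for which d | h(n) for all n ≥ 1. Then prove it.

d = 9

Computing the first values: h(1) = 9 and h(2) = 117; gcd(9, 117) = 9, so d ≤ 9.
We prove 9 | 11^n - 2^n for all n ≥ 1 by induction on n.
When n = 1: h(1) = 9 = 9·(1), so 9 | h(1).
Inductive step: assume the claim holds for n = m, i.e. 9 | h(m). Then
11^{m+1} − 2^{m+1} = 11·11^m − 2·2^m = 11·(11^m − 2^m) + (9)·2^m. The first term is divisible by 9 by the inductive hypothesis, and the second term (9)·2^m is divisible by 9 since 9 | 9. Hence 9 | h(m+1).
This completes the induction.
Therefore the largest such d is 9.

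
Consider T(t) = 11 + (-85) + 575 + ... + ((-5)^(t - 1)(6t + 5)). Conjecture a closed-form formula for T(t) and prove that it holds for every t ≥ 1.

T(t) = -(-5)^t(t + 1) + 1

We claim T(t) = -(-5)^t(t + 1) + 1 for all t ≥ 1.
For the base case t = 1: T(1) = 11, and the closed form gives 11. They agree.
For the inductive step, assume it holds for an arbitrary i ≥ 1, so T(i) = -(-5)^i(i + 1) + 1.
Then T(i+1) = T(i) + ((-5)^i(6i + 11)) = (-(-5)^i(i + 1) + 1) + ((-5)^i(6i + 11)).
Simplifying, T(i+1) = 5(-5)^i·i + 10(-5)^i + 1 = -(-5)^(i+1)((i+1) + 1) + 1,
which is the closed form with t = i+1.
This completes the induction.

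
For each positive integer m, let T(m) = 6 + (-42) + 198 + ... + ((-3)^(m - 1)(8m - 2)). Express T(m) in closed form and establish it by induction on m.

We claim T(m) = -2(-3)^m·m for all m ≥ 1.
For the base case m = 1: T(1) = 6, and the closed form gives 6. They agree.
Inductive step: suppose the statement holds for some r ≥ 1, so T(r) = -2(-3)^r·r.
Then T(r+1) = T(r) + ((-3)^r(8r + 6)) = (-2(-3)^r·r) + ((-3)^r(8r + 6)).
Simplifying, T(r+1) = 6(-3)^r(r + 1) = -2(-3)^(r+1)·(r+1),
which is the closed form with m = r+1.
By induction, the statement is established for all m ≥ 1.

T(m) = -2(-3)^m·m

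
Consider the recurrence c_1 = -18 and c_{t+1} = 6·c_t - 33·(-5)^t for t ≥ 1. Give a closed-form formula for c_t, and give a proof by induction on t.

Computing the first terms: c_1 = -18, c_2 = 57, c_3 = -483. This suggests c_t = 3(-5)^t - 3·6^(t - 1).
Base case (t = 1): the formula gives -18 = -18 = c_1.
Inductive step: suppose the statement holds for some j ≥ 1, so c_j = 3(-5)^j - 3·6^(j - 1).
Then c_{j+1} = 6·c_j - 33·(-5)^j = 6·(3(-5)^j - 3·6^(j - 1)) - 33·(-5)^j = 3(-5)^(j + 1) - 3·6^j = 3(-5)^(j+1) - 3·6^((j+1) - 1),
which is the claimed formula at t = j+1.
Hence, by induction on t, the claim holds for every t ≥ 1.

c_t = 3(-5)^t - 3·6^(t - 1)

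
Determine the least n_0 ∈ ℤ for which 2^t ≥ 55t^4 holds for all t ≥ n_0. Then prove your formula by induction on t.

At t = 24: 16777216 < 18247680, so the inequality fails and n_0 ≥ 25. We prove 2^t ≥ 55t^4 for all t ≥ 25.
When t = 25: 2^t = 33554432 and 55t^4 = 21484375, so 33554432 ≥ 21484375.
Suppose the result is true for t = r, so 2^r ≥ 55r^4.
Then 2^(r + 1) = 2·(2^r) ≥ 2·(55r^4).
Also, for r ≥ 25 we have 2·(55r^4) ≥ 55(r+1)^4, since 2 ≥ (1 + 1/r)^4 for all r ≥ 25.
Combining, 2^(r + 1) ≥ 55(r+1)^4.
By induction, the statement is established for all t ≥ 25.
Hence the smallest such n_0 is 25.

n_0 = 25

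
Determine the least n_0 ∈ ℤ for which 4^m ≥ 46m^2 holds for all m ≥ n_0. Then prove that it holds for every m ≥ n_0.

At m = 5: 1024 < 1150, so the inequality fails and n_0 ≥ 6. We prove 4^m ≥ 46m^2 for all m ≥ 6.
When m = 6: 4^m = 4096 and 46m^2 = 1656, so 4096 ≥ 1656.
Suppose the result is true for m = j, so 4^j ≥ 46j^2.
Then 4^(j + 1) = 4·(4^j) ≥ 4·(46j^2).
Also, for j ≥ 6 we have 4·(46j^2) ≥ 46(j+1)^2, since 4 ≥ (1 + 1/j)^2 for all j ≥ 6.
Combining, 4^(j + 1) ≥ 46(j+1)^2.
By induction, the statement is established for all m ≥ 6.
Hence the smallest such n_0 is 6.

n_0 = 6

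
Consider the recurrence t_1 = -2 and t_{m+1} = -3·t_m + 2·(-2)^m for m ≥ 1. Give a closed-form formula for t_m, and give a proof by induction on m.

Computing the first terms: t_1 = -2, t_2 = 2, t_3 = 2. This suggests t_m = -(-2)^(m + 1) + 2(-3)^(m - 1).
Base case (m = 1): the formula gives -2 = -2 = t_1.
For the inductive step, assume it holds for an arbitrary p ≥ 1, so t_p = -(-2)^(p + 1) + 2(-3)^(p - 1).
Then t_{p+1} = -3·t_p + 2·(-2)^p = -3·(-(-2)^(p + 1) + 2(-3)^(p - 1)) + 2·(-2)^p = -(-2)^(p + 2) + 2(-3)^p = -(-2)^((p+1) + 1) + 2(-3)^((p+1) - 1),
which is the claimed formula at m = p+1.
By induction, the statement is established for all m ≥ 1.

t_m = -(-2)^(m + 1) + 2(-3)^(m - 1)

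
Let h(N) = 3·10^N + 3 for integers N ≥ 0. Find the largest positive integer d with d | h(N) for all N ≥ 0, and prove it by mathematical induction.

d = 3

Computing the first values: h(0) = 6 and h(1) = 33; gcd(6, 33) = 3, so d ≤ 3.
We prove 3 | 3·10^N + 3 for all N ≥ 0 by induction on N.
For the base case N = 0: h(0) = 6 = 3·(2), so 3 | h(0).
Inductive step: assume the claim holds for N = i, i.e. 3 | h(i). Then
h(i+1) = 3·10^(i+1) + 3 = 10·(3·10^i + 3) - 27 = 10·h(i) - 27. The first term is divisible by 3 by the inductive hypothesis, and -27 is divisible by 3. Hence 3 | h(i+1).
This completes the induction.
Therefore the largest such d is 3.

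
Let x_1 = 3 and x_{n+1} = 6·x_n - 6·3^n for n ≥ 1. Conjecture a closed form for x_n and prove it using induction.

Computing the first terms: x_1 = 3, x_2 = 0, x_3 = -54. This suggests x_n = 2·3^n - 3·6^(n - 1).
Base step (n = 1): the formula gives 3 = 3 = x_1.
Inductive step: assume the claim holds for n = r, so x_r = 2·3^r - 3·6^(r - 1).
Then x_{r+1} = 6·x_r - 6·3^r = 6·(2·3^r - 3·6^(r - 1)) - 6·3^r = 2·3^(r + 1) - 3·6^r = 2·3^(r+1) - 3·6^((r+1) - 1),
which is the claimed formula at n = r+1.
By induction, the statement is established for all n ≥ 1.

x_n = 2·3^n - 3·6^(n - 1)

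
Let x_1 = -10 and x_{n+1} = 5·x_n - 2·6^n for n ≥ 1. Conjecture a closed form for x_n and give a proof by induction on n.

x_n = 2·5^(n - 1) - 2·6^n

Computing the first terms: x_1 = -10, x_2 = -62, x_3 = -382. This suggests x_n = 2·5^(n - 1) - 2·6^n.
Base step (n = 1): the formula gives -10 = -10 = x_1.
For the inductive step, assume it holds for an arbitrary j ≥ 1, so x_j = 2·5^(j - 1) - 2·6^j.
Then x_{j+1} = 5·x_j - 2·6^j = 5·(2·5^(j - 1) - 2·6^j) - 2·6^j = 2·5^j - 2·6^(j + 1) = 2·5^((j+1) - 1) - 2·6^(j+1),
which is the claimed formula at n = j+1.
This completes the induction.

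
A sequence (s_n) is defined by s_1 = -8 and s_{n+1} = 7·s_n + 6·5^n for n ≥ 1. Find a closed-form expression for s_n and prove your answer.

Computing the first terms: s_1 = -8, s_2 = -26, s_3 = -32. This suggests s_n = -3·5^n + 7^n.
Base case (n = 1): the formula gives -8 = -8 = s_1.
Inductive step: assume the claim holds for n = r, so s_r = -3·5^r + 7^r.
Then s_{r+1} = 7·s_r + 6·5^r = 7·(-3·5^r + 7^r) + 6·5^r = -3·5^(r + 1) + 7^(r + 1),
which is the claimed formula at n = r+1.
By the principle of mathematical induction, the result holds for all n ≥ 1.

s_n = -3·5^n + 7^n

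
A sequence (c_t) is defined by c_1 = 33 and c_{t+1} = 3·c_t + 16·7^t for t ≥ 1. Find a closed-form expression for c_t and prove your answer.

Computing the first terms: c_1 = 33, c_2 = 211, c_3 = 1417. This suggests c_t = 5·3^(t - 1) + 4·7^t.
When t = 1: the formula gives 33 = 33 = c_1.
Inductive step: assume the claim holds for t = m, so c_m = 5·3^(m - 1) + 4·7^m.
Then c_{m+1} = 3·c_m + 16·7^m = 3·(5·3^(m - 1) + 4·7^m) + 16·7^m = 5·3^m + 4·7^(m + 1) = 5·3^((m+1) - 1) + 4·7^(m+1),
which is the claimed formula at t = m+1.
This completes the induction.

c_t = 5·3^(t - 1) + 4·7^t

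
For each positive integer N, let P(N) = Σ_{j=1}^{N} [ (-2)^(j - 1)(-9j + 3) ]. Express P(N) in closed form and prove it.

We claim P(N) = 3(-2)^N·N for all N ≥ 1.
For the base case N = 1: P(1) = -6, and the closed form gives -6. They agree.
For the inductive step, assume it holds for an arbitrary j ≥ 1, so P(j) = 3(-2)^j·j.
Then P(j+1) = P(j) + ((-2)^j(-9j - 6)) = (3(-2)^j·j) + ((-2)^j(-9j - 6)).
Simplifying, P(j+1) = (-2)^(j + 1)(3j + 3) = 3(-2)^(j+1)·(j+1),
which is the closed form with N = j+1.
This completes the induction.

P(N) = 3(-2)^N·N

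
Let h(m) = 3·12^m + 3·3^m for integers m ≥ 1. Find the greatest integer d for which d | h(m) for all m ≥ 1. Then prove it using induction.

d = 9

Computing the first values: h(1) = 45 and h(2) = 459; gcd(45, 459) = 9, so d ≤ 9.
We prove 9 | 3·12^m + 3·3^m for all m ≥ 1 by induction on m.
For the base case m = 1: h(1) = 45 = 9·(5), so 9 | h(1).
For the inductive step, assume it holds for an arbitrary k ≥ 1, i.e. 9 | h(k). Then
h(k+1) − 12·h(k) = (3·12^(k+1) + 3·3^(k+1)) − 12·(3·12^k + 3·3^k) = (3)·3^k·(3 − 12) = (-27)·3^k. Since 9 | h(k) by the inductive hypothesis, 9 | 12·h(k); and 9 | -27 since -27 = 9·-3. Therefore 9 | h(k+1).
Hence, by induction on m, the claim holds for every m ≥ 1.
Therefore the largest such d is 9.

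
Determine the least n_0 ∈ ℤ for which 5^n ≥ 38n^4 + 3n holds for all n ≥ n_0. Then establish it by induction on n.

n_0 = 8

At n = 7: 78125 < 91259, so the inequality fails and n_0 ≥ 8. We prove 5^n ≥ 38n^4 + 3n for all n ≥ 8.
Base step (n = 8): 5^n = 390625 and 38n^4 + 3n = 155672, so 390625 ≥ 155672.
For the inductive step, assume it holds for an arbitrary r ≥ 8, so 5^r ≥ 38r^4 + 3r.
Then 5^(r + 1) = 5·(5^r) ≥ 5·(38r^4 + 3r).
Also, for r ≥ 8 we have 5·(38r^4 + 3r) ≥ 38(r+1)^4 + 3(r+1), since 5·(38r^4 + 3r) − (38(r+1)^4 + 3(r+1)) = 152r^4 - 152r^3 - 228r^2 - 140r - 41, which is nonnegative for all r ≥ 8.
Combining, 5^(r + 1) ≥ 38(r+1)^4 + 3(r+1).
By the principle of mathematical induction, the result holds for all n ≥ 8.
Hence the smallest such n_0 is 8.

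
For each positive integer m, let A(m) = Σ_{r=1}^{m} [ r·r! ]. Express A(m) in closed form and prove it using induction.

A(m) = (m + 1)! - 1

We claim A(m) = (m + 1)! - 1 for all m ≥ 1.
For the base case m = 1: A(1) = 1, and the closed form gives 1. They agree.
Suppose the result is true for m = r, so A(r) = (r + 1)! - 1.
Then A(r+1) = A(r) + ((r + 1)(r + 1)!) = ((r + 1)! - 1) + ((r + 1)(r + 1)!).
Simplifying, A(r+1) = ((r+1) + 1)! - 1,
which is the closed form with m = r+1.
Hence, by induction on m, the claim holds for every m ≥ 1.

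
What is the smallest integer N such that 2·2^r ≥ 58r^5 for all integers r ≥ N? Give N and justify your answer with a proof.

At r = 29: 1073741824 < 1189646642, so the inequality fails and N ≥ 30. We prove 2·2^r ≥ 58r^5 for all r ≥ 30.
For the base case r = 30: 2·2^r = 2147483648 and 58r^5 = 1409400000, so 2147483648 ≥ 1409400000.
For the inductive step, assume it holds for an arbitrary k ≥ 30, so 2·2^k ≥ 58k^5.
Then 2·2^(k + 1) = 2·(2·2^k) ≥ 2·(58k^5).
Also, for k ≥ 30 we have 2·(58k^5) ≥ 58(k+1)^5, since 2 ≥ (1 + 1/k)^5 for all k ≥ 30.
Combining, 2·2^(k + 1) ≥ 58(k+1)^5.
This completes the induction.
Hence the smallest such N is 30.

N = 30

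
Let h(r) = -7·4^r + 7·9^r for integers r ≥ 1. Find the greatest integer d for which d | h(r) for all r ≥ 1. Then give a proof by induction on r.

Computing the first values: h(1) = 35 and h(2) = 455; gcd(35, 455) = 35, so d ≤ 35.
We prove 35 | -7·4^r + 7·9^r for all r ≥ 1 by induction on r.
For the base case r = 1: h(1) = 35 = 35·(1), so 35 | h(1).
For the inductive step, assume it holds for an arbitrary p ≥ 1, i.e. 35 | h(p). Then
h(p+1) − 9·h(p) = (-7·4^(p+1) + 7·9^(p+1)) − 9·(-7·4^p + 7·9^p) = (-7)·4^p·(4 − 9) = (35)·4^p. Since 35 | h(p) by the inductive hypothesis, 35 | 9·h(p); and 35 | 35 since 35 = 35·1. Therefore 35 | h(p+1).
Hence, by induction on r, the claim holds for every r ≥ 1.
Therefore the largest such d is 35.

d = 35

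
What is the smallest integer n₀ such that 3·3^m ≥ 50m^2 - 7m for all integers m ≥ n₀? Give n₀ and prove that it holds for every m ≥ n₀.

At m = 5: 729 < 1215, so the inequality fails and n₀ ≥ 6. We prove 3·3^m ≥ 50m^2 - 7m for all m ≥ 6.
For the base case m = 6: 3·3^m = 2187 and 50m^2 - 7m = 1758, so 2187 ≥ 1758.
Inductive step: assume the claim holds for m = i, so 3·3^i ≥ 50i^2 - 7i.
Then 3·3^(i + 1) = 3·(3·3^i) ≥ 3·(50i^2 - 7i).
Also, for i ≥ 6 we have 3·(50i^2 - 7i) ≥ 50(i+1)^2 - 7(i+1), since 3·(50i^2 - 7i) − (50(i+1)^2 - 7(i+1)) = 100i^2 - 114i - 43, which is nonnegative for all i ≥ 6.
Combining, 3·3^(i + 1) ≥ 50(i+1)^2 - 7(i+1).
By induction, the statement is established for all m ≥ 6.
Hence the smallest such n₀ is 6.

n₀ = 6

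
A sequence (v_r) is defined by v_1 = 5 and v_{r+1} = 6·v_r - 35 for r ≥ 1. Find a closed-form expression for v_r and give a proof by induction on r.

Computing the first terms: v_1 = 5, v_2 = -5, v_3 = -65. This suggests v_r = -2·6^(r - 1) + 7.
Base step (r = 1): the formula gives 5 = 5 = v_1.
Inductive step: assume the claim holds for r = k, so v_k = -2·6^(k - 1) + 7.
Then v_{k+1} = 6·v_k - 35 = 6·(-2·6^(k - 1) + 7) - 35 = -2·6^k + 7 = -2·6^((k+1) - 1) + 7,
which is the claimed formula at r = k+1.
Hence, by induction on r, the claim holds for every r ≥ 1.

v_r = -2·6^(r - 1) + 7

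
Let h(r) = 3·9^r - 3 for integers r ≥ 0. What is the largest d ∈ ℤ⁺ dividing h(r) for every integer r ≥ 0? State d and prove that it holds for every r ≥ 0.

d = 24

Computing the first values: h(0) = 0 and h(1) = 24; gcd(0, 24) = 24, so d ≤ 24.
We prove 24 | 3·9^r - 3 for all r ≥ 0 by induction on r.
Base case (r = 0): h(0) = 0 = 24·(0), so 24 | h(0).
Suppose the result is true for r = k, i.e. 24 | h(k). Then
h(k+1) = 3·9^(k+1) - 3 = 9·(3·9^k - 3) + 24 = 9·h(k) + 24. The first term is divisible by 24 by the inductive hypothesis, and 24 is divisible by 24. Hence 24 | h(k+1).
Hence, by induction on r, the claim holds for every r ≥ 0.
Therefore the largest such d is 24.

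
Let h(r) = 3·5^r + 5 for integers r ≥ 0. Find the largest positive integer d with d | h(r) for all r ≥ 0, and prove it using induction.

d = 4

Computing the first values: h(0) = 8 and h(1) = 20; gcd(8, 20) = 4, so d ≤ 4.
We prove 4 | 3·5^r + 5 for all r ≥ 0 by induction on r.
For the base case r = 0: h(0) = 8 = 4·(2), so 4 | h(0).
Suppose the result is true for r = p, i.e. 4 | h(p). Then
h(p+1) = 3·5^(p+1) + 5 = 5·(3·5^p + 5) - 20 = 5·h(p) - 20. The first term is divisible by 4 by the inductive hypothesis, and -20 is divisible by 4. Hence 4 | h(p+1).
This completes the induction.
Therefore the largest such d is 4.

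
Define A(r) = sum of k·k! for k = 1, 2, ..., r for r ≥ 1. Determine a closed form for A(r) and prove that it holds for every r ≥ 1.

A(r) = (r + 1)! - 1

We claim A(r) = (r + 1)! - 1 for all r ≥ 1.
For the base case r = 1: A(1) = 1, and the closed form gives 1. They agree.
Inductive step: assume the claim holds for r = k, so A(k) = (k + 1)! - 1.
Then A(k+1) = A(k) + ((k + 1)(k + 1)!) = ((k + 1)! - 1) + ((k + 1)(k + 1)!).
Simplifying, A(k+1) = ((k+1) + 1)! - 1,
which is the closed form with r = k+1.
This completes the induction.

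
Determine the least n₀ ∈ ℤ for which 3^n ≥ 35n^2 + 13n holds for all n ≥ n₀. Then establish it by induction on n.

At n = 6: 729 < 1338, so the inequality fails and n₀ ≥ 7. We prove 3^n ≥ 35n^2 + 13n for all n ≥ 7.
When n = 7: 3^n = 2187 and 35n^2 + 13n = 1806, so 2187 ≥ 1806.
Suppose the result is true for n = i, so 3^i ≥ 35i^2 + 13i.
Then 3^(i + 1) = 3·(3^i) ≥ 3·(35i^2 + 13i).
Also, for i ≥ 7 we have 3·(35i^2 + 13i) ≥ 35(i+1)^2 + 13(i+1), since 3·(35i^2 + 13i) − (35(i+1)^2 + 13(i+1)) = 70i^2 - 44i - 48, which is nonnegative for all i ≥ 7.
Combining, 3^(i + 1) ≥ 35(i+1)^2 + 13(i+1).
Hence, by induction on n, the claim holds for every n ≥ 7.
Hence the smallest such n₀ is 7.

n₀ = 7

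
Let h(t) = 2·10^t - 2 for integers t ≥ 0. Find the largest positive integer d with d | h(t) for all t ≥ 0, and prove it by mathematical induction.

Computing the first values: h(0) = 0 and h(1) = 18; gcd(0, 18) = 18, so d ≤ 18.
We prove 18 | 2·10^t - 2 for all t ≥ 0 by induction on t.
Base case (t = 0): h(0) = 0 = 18·(0), so 18 | h(0).
Suppose the result is true for t = k, i.e. 18 | h(k). Then
h(k+1) = 2·10^(k+1) - 2 = 10·(2·10^k - 2) + 18 = 10·h(k) + 18. The first term is divisible by 18 by the inductive hypothesis, and 18 is divisible by 18. Hence 18 | h(k+1).
Hence, by induction on t, the claim holds for every t ≥ 0.
Therefore the largest such d is 18.

d = 18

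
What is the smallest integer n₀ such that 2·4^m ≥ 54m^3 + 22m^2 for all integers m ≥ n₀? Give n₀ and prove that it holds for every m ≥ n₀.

At m = 6: 8192 < 12456, so the inequality fails and n₀ ≥ 7. We prove 2·4^m ≥ 54m^3 + 22m^2 for all m ≥ 7.
Base step (m = 7): 2·4^m = 32768 and 54m^3 + 22m^2 = 19600, so 32768 ≥ 19600.
Inductive step: suppose the statement holds for some i ≥ 7, so 2·4^i ≥ 54i^3 + 22i^2.
Then 2·4^(i + 1) = 4·(2·4^i) ≥ 4·(54i^3 + 22i^2).
Also, for i ≥ 7 we have 4·(54i^3 + 22i^2) ≥ 54(i+1)^3 + 22(i+1)^2, since 4·(54i^3 + 22i^2) − (54(i+1)^3 + 22(i+1)^2) = 162i^3 - 96i^2 - 206i - 76, which is nonnegative for all i ≥ 7.
Combining, 2·4^(i + 1) ≥ 54(i+1)^3 + 22(i+1)^2.
Hence, by induction on m, the claim holds for every m ≥ 7.
Hence the smallest such n₀ is 7.

n₀ = 7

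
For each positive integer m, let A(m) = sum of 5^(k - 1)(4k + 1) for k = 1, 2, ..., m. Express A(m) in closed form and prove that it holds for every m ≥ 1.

We claim A(m) = 5^m·m for all m ≥ 1.
Base case (m = 1): A(1) = 5, and the closed form gives 5. They agree.
For the inductive step, assume it holds for an arbitrary k ≥ 1, so A(k) = 5^k·k.
Then A(k+1) = A(k) + (5^k(4k + 5)) = (5^k·k) + (5^k(4k + 5)).
Simplifying, A(k+1) = 5^(k + 1)(k + 1) = 5^(k+1)·(k+1),
which is the closed form with m = k+1.
By induction, the statement is established for all m ≥ 1.

A(m) = 5^m·m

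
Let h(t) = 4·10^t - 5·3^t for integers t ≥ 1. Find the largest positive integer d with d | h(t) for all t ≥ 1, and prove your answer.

d = 5

Computing the first values: h(1) = 25 and h(2) = 355; gcd(25, 355) = 5, so d ≤ 5.
We prove 5 | 4·10^t - 5·3^t for all t ≥ 1 by induction on t.
Base step (t = 1): h(1) = 25 = 5·(5), so 5 | h(1).
Inductive step: assume the claim holds for t = i, i.e. 5 | h(i). Then
h(i+1) − 10·h(i) = (4·10^(i+1) - 5·3^(i+1)) − 10·(4·10^i - 5·3^i) = (-5)·3^i·(3 − 10) = (35)·3^i. Since 5 | h(i) by the inductive hypothesis, 5 | 10·h(i); and 5 | 35 since 35 = 5·7. Therefore 5 | h(i+1).
This completes the induction.
Therefore the largest such d is 5.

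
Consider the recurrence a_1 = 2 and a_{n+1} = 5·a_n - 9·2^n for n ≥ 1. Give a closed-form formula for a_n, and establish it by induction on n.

a_n = 3·2^n - 4·5^(n - 1)

Computing the first terms: a_1 = 2, a_2 = -8, a_3 = -76. This suggests a_n = 3·2^n - 4·5^(n - 1).
Base case (n = 1): the formula gives 2 = 2 = a_1.
Inductive step: suppose the statement holds for some j ≥ 1, so a_j = 3·2^j - 4·5^(j - 1).
Then a_{j+1} = 5·a_j - 9·2^j = 5·(3·2^j - 4·5^(j - 1)) - 9·2^j = 3·2^(j + 1) - 4·5^j = 3·2^(j+1) - 4·5^((j+1) - 1),
which is the claimed formula at n = j+1.
Hence, by induction on n, the claim holds for every n ≥ 1.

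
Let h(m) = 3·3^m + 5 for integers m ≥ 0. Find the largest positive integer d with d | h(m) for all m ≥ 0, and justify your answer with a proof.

Computing the first values: h(0) = 8 and h(1) = 14; gcd(8, 14) = 2, so d ≤ 2.
We prove 2 | 3·3^m + 5 for all m ≥ 0 by induction on m.
For the base case m = 0: h(0) = 8 = 2·(4), so 2 | h(0).
Suppose the result is true for m = k, i.e. 2 | h(k). Then
h(k+1) = 3·3^(k+1) + 5 = 3·(3·3^k + 5) - 10 = 3·h(k) - 10. The first term is divisible by 2 by the inductive hypothesis, and -10 is divisible by 2. Hence 2 | h(k+1).
By the principle of mathematical induction, the result holds for all m ≥ 0.
Therefore the largest such d is 2.

d = 2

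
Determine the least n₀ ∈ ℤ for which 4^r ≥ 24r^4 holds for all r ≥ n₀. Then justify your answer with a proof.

At r = 8: 65536 < 98304, so the inequality fails and n₀ ≥ 9. We prove 4^r ≥ 24r^4 for all r ≥ 9.
Base case (r = 9): 4^r = 262144 and 24r^4 = 157464, so 262144 ≥ 157464.
Inductive step: assume the claim holds for r = j, so 4^j ≥ 24j^4.
Then 4^(j + 1) = 4·(4^j) ≥ 4·(24j^4).
Also, for j ≥ 9 we have 4·(24j^4) ≥ 24(j+1)^4, since 4 ≥ (1 + 1/j)^4 for all j ≥ 9.
Combining, 4^(j + 1) ≥ 24(j+1)^4.
Hence, by induction on r, the claim holds for every r ≥ 9.
Hence the smallest such n₀ is 9.

n₀ = 9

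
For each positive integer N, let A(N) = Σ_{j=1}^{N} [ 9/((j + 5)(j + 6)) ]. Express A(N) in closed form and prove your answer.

We claim A(N) = 3N/(2(N + 6)) for all N ≥ 1.
When N = 1: A(1) = 3/14, and the closed form gives 3/14. They agree.
For the inductive step, assume it holds for an arbitrary j ≥ 1, so A(j) = 3j/(2(j + 6)).
Then A(j+1) = A(j) + (9/((j + 6)(j + 7))) = (3j/(2(j + 6))) + (9/((j + 6)(j + 7))).
Simplifying, A(j+1) = 3(j + 1)/(2(j + 7)) = 3(j+1)/(2((j+1) + 6)),
which is the closed form with N = j+1.
By the principle of mathematical induction, the result holds for all N ≥ 1.

A(N) = 3N/(2(N + 6))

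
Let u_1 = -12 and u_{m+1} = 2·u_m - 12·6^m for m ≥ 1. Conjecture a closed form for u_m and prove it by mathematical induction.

Computing the first terms: u_1 = -12, u_2 = -96, u_3 = -624. This suggests u_m = 3·2^m - 3·6^m.
When m = 1: the formula gives -12 = -12 = u_1.
Inductive step: assume the claim holds for m = r, so u_r = 3·2^r - 3·6^r.
Then u_{r+1} = 2·u_r - 12·6^r = 2·(3·2^r - 3·6^r) - 12·6^r = 3·2^(r + 1) - 3·6^(r + 1),
which is the claimed formula at m = r+1.
This completes the induction.

u_m = 3·2^m - 3·6^m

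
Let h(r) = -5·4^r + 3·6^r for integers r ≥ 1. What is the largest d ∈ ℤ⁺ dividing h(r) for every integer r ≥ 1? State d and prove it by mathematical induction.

Computing the first values: h(1) = -2 and h(2) = 28; gcd(-2, 28) = 2, so d ≤ 2.
We prove 2 | -5·4^r + 3·6^r for all r ≥ 1 by induction on r.
Base step (r = 1): h(1) = -2 = 2·(-1), so 2 | h(1).
Inductive step: suppose the statement holds for some i ≥ 1, i.e. 2 | h(i). Then
h(i+1) − 6·h(i) = (-5·4^(i+1) + 3·6^(i+1)) − 6·(-5·4^i + 3·6^i) = (-5)·4^i·(4 − 6) = (10)·4^i. Since 2 | h(i) by the inductive hypothesis, 2 | 6·h(i); and 2 | 10 since 10 = 2·5. Therefore 2 | h(i+1).
By induction, the statement is established for all r ≥ 1.
Therefore the largest such d is 2.

d = 2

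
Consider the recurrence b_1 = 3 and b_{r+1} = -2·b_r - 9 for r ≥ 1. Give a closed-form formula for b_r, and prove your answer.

b_r = -3(-2)^r - 3

Computing the first terms: b_1 = 3, b_2 = -15, b_3 = 21. This suggests b_r = -3(-2)^r - 3.
Base case (r = 1): the formula gives 3 = 3 = b_1.
Inductive step: assume the claim holds for r = m, so b_m = -3(-2)^m - 3.
Then b_{m+1} = -2·b_m - 9 = -2·(-3(-2)^m - 3) - 9 = -3(-2)^(m + 1) - 3,
which is the claimed formula at r = m+1.
This completes the induction.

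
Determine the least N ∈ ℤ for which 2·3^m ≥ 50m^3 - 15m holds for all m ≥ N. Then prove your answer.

At m = 8: 13122 < 25480, so the inequality fails and N ≥ 9. We prove 2·3^m ≥ 50m^3 - 15m for all m ≥ 9.
When m = 9: 2·3^m = 39366 and 50m^3 - 15m = 36315, so 39366 ≥ 36315.
Inductive step: assume the claim holds for m = p, so 2·3^p ≥ 50p^3 - 15p.
Then 2·3^(p + 1) = 3·(2·3^p) ≥ 3·(50p^3 - 15p).
Also, for p ≥ 9 we have 3·(50p^3 - 15p) ≥ 50(p+1)^3 - 15(p+1), since 3·(50p^3 - 15p) − (50(p+1)^3 - 15(p+1)) = 100p^3 - 150p^2 - 180p - 35, which is nonnegative for all p ≥ 9.
Combining, 2·3^(p + 1) ≥ 50(p+1)^3 - 15(p+1).
This completes the induction.
Hence the smallest such N is 9.

N = 9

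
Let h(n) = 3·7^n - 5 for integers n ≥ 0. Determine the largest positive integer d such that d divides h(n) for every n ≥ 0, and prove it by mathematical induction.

d = 2

Computing the first values: h(0) = -2 and h(1) = 16; gcd(-2, 16) = 2, so d ≤ 2.
We prove 2 | 3·7^n - 5 for all n ≥ 0 by induction on n.
Base case (n = 0): h(0) = -2 = 2·(-1), so 2 | h(0).
Inductive step: suppose the statement holds for some p ≥ 0, i.e. 2 | h(p). Then
h(p+1) = 3·7^(p+1) - 5 = 7·(3·7^p - 5) + 30 = 7·h(p) + 30. The first term is divisible by 2 by the inductive hypothesis, and 30 is divisible by 2. Hence 2 | h(p+1).
Hence, by induction on n, the claim holds for every n ≥ 0.
Therefore the largest such d is 2.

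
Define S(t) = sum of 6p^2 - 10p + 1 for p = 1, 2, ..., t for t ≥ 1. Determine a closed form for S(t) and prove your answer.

We claim S(t) = t(2t^2 - 2t - 3) for all t ≥ 1.
When t = 1: S(1) = -3, and the closed form gives -3. They agree.
Suppose the result is true for t = p, so S(p) = p(2p^2 - 2p - 3).
Then S(p+1) = S(p) + (6p^2 + 2p - 3) = (p(2p^2 - 2p - 3)) + (6p^2 + 2p - 3).
Simplifying, S(p+1) = (p + 1)(2p^2 + 2p - 3) = (p+1)(2(p+1)^2 - 2(p+1) - 3),
which is the closed form with t = p+1.
Hence, by induction on t, the claim holds for every t ≥ 1.

S(t) = t(2t^2 - 2t - 3)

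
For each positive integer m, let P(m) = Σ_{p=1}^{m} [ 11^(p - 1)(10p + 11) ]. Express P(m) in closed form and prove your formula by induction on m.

P(m) = 11^m(m + 1) - 1

We claim P(m) = 11^m(m + 1) - 1 for all m ≥ 1.
Base case (m = 1): P(1) = 21, and the closed form gives 21. They agree.
For the inductive step, assume it holds for an arbitrary p ≥ 1, so P(p) = 11^p(p + 1) - 1.
Then P(p+1) = P(p) + (11^p(10p + 21)) = (11^p(p + 1) - 1) + (11^p(10p + 21)).
Simplifying, P(p+1) = 11·11^p·p + 22·11^p - 1 = 11^(p+1)((p+1) + 1) - 1,
which is the closed form with m = p+1.
This completes the induction.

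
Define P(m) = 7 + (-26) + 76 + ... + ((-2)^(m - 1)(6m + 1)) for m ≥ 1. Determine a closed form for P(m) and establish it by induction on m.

We claim P(m) = -(-2)^m(2m + 1) + 1 for all m ≥ 1.
For the base case m = 1: P(1) = 7, and the closed form gives 7. They agree.
Inductive step: suppose the statement holds for some i ≥ 1, so P(i) = -(-2)^i(2i + 1) + 1.
Then P(i+1) = P(i) + ((-2)^i(6i + 7)) = (-(-2)^i(2i + 1) + 1) + ((-2)^i(6i + 7)).
Simplifying, P(i+1) = 4(-2)^i·i + 6(-2)^i + 1 = -(-2)^(i+1)(2(i+1) + 1) + 1,
which is the closed form with m = i+1.
This completes the induction.

P(m) = -(-2)^m(2m + 1) + 1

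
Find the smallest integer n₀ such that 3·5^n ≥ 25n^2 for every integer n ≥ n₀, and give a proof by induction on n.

At n = 2: 75 < 100, so the inequality fails and n₀ ≥ 3. We prove 3·5^n ≥ 25n^2 for all n ≥ 3.
Base step (n = 3): 3·5^n = 375 and 25n^2 = 225, so 375 ≥ 225.
Suppose the result is true for n = k, so 3·5^k ≥ 25k^2.
Then 3·5^(k + 1) = 5·(3·5^k) ≥ 5·(25k^2).
Also, for k ≥ 3 we have 5·(25k^2) ≥ 25(k+1)^2, since 5 ≥ (1 + 1/k)^2 for all k ≥ 3.
Combining, 3·5^(k + 1) ≥ 25(k+1)^2.
By induction, the statement is established for all n ≥ 3.
Hence the smallest such n₀ is 3.

n₀ = 3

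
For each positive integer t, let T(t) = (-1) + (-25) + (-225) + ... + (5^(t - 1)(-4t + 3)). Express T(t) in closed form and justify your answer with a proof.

T(t) = 5^t(-t + 1) - 1

We claim T(t) = 5^t(-t + 1) - 1 for all t ≥ 1.
For the base case t = 1: T(1) = -1, and the closed form gives -1. They agree.
Suppose the result is true for t = p, so T(p) = 5^p(-p + 1) - 1.
Then T(p+1) = T(p) + (5^p(-4p - 1)) = (5^p(-p + 1) - 1) + (5^p(-4p - 1)).
Simplifying, T(p+1) = -5·5^p·p - 1 = 5^(p+1)(-(p+1) + 1) - 1,
which is the closed form with t = p+1.
This completes the induction.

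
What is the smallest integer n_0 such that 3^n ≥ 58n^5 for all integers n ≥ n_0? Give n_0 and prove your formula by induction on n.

At n = 16: 43046721 < 60817408, so the inequality fails and n_0 ≥ 17. We prove 3^n ≥ 58n^5 for all n ≥ 17.
For the base case n = 17: 3^n = 129140163 and 58n^5 = 82351706, so 129140163 ≥ 82351706.
For the inductive step, assume it holds for an arbitrary r ≥ 17, so 3^r ≥ 58r^5.
Then 3^(r + 1) = 3·(3^r) ≥ 3·(58r^5).
Also, for r ≥ 17 we have 3·(58r^5) ≥ 58(r+1)^5, since 3 ≥ (1 + 1/r)^5 for all r ≥ 17.
Combining, 3^(r + 1) ≥ 58(r+1)^5.
This completes the induction.
Hence the smallest such n_0 is 17.

n_0 = 17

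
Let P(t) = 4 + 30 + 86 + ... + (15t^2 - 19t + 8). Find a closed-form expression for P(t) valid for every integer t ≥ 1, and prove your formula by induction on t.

P(t) = t(5t^2 - 2t + 1)

We claim P(t) = t(5t^2 - 2t + 1) for all t ≥ 1.
For the base case t = 1: P(1) = 4, and the closed form gives 4. They agree.
Inductive step: assume the claim holds for t = k, so P(k) = k(5k^2 - 2k + 1).
Then P(k+1) = P(k) + (15k^2 + 11k + 4) = (k(5k^2 - 2k + 1)) + (15k^2 + 11k + 4).
Simplifying, P(k+1) = (k + 1)(5k^2 + 8k + 4) = (k+1)(5(k+1)^2 - 2(k+1) + 1),
which is the closed form with t = k+1.
By the principle of mathematical induction, the result holds for all t ≥ 1.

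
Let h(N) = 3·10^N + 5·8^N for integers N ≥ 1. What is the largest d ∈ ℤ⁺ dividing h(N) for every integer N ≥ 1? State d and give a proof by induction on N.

d = 10

Computing the first values: h(1) = 70 and h(2) = 620; gcd(70, 620) = 10, so d ≤ 10.
We prove 10 | 3·10^N + 5·8^N for all N ≥ 1 by induction on N.
Base case (N = 1): h(1) = 70 = 10·(7), so 10 | h(1).
For the inductive step, assume it holds for an arbitrary i ≥ 1, i.e. 10 | h(i). Then
h(i+1) − 10·h(i) = (3·10^(i+1) + 5·8^(i+1)) − 10·(3·10^i + 5·8^i) = (5)·8^i·(8 − 10) = (-10)·8^i. Since 10 | h(i) by the inductive hypothesis, 10 | 10·h(i); and 10 | -10 since -10 = 10·-1. Therefore 10 | h(i+1).
By induction, the statement is established for all N ≥ 1.
Therefore the largest such d is 10.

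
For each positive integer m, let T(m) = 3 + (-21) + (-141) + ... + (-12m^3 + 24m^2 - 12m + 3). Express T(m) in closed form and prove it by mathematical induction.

T(m) = -m(3m^3 - 2m^2 - 3m - 1)

We claim T(m) = -m(3m^3 - 2m^2 - 3m - 1) for all m ≥ 1.
Base step (m = 1): T(1) = 3, and the closed form gives 3. They agree.
Inductive step: suppose the statement holds for some i ≥ 1, so T(i) = i(-3i^3 + 2i^2 + 3i + 1).
Then T(i+1) = T(i) + (-12i^3 - 12i^2 + 3) = (i(-3i^3 + 2i^2 + 3i + 1)) + (-12i^3 - 12i^2 + 3).
Simplifying, T(i+1) = -(i + 1)(3i^3 + 7i^2 + 2i - 3) = -(i+1)(3(i+1)^3 - 2(i+1)^2 - 3(i+1) - 1),
which is the closed form with m = i+1.
By the principle of mathematical induction, the result holds for all m ≥ 1.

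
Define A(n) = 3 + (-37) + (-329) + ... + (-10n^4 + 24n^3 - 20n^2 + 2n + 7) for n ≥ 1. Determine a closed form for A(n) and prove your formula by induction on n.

A(n) = -n(2n^4 - n^3 - 2n^2 + 3n - 5)

We claim A(n) = -n(2n^4 - n^3 - 2n^2 + 3n - 5) for all n ≥ 1.
For the base case n = 1: A(1) = 3, and the closed form gives 3. They agree.
For the inductive step, assume it holds for an arbitrary j ≥ 1, so A(j) = j(-2j^4 + j^3 + 2j^2 - 3j + 5).
Then A(j+1) = A(j) + (-10j^4 - 16j^3 - 8j^2 - 6j + 3) = (j(-2j^4 + j^3 + 2j^2 - 3j + 5)) + (-10j^4 - 16j^3 - 8j^2 - 6j + 3).
Simplifying, A(j+1) = -(j + 1)(2j^4 + 7j^3 + 7j^2 + 4j - 3) = -(j+1)(2(j+1)^4 - (j+1)^3 - 2(j+1)^2 + 3(j+1) - 5),
which is the closed form with n = j+1.
Hence, by induction on n, the claim holds for every n ≥ 1.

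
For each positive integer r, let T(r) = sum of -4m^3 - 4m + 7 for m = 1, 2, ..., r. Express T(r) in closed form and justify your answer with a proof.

T(r) = -r(r^3 + 2r^2 + 3r - 5)

We claim T(r) = -r(r^3 + 2r^2 + 3r - 5) for all r ≥ 1.
Base case (r = 1): T(1) = -1, and the closed form gives -1. They agree.
For the inductive step, assume it holds for an arbitrary m ≥ 1, so T(m) = m(-m^3 - 2m^2 - 3m + 5).
Then T(m+1) = T(m) + (-4m - 4(m + 1)^3 + 3) = (m(-m^3 - 2m^2 - 3m + 5)) + (-4m - 4(m + 1)^3 + 3).
Simplifying, T(m+1) = -(m + 1)(m^3 + 5m^2 + 10m + 1) = -(m+1)((m+1)^3 + 2(m+1)^2 + 3(m+1) - 5),
which is the closed form with r = m+1.
Hence, by induction on r, the claim holds for every r ≥ 1.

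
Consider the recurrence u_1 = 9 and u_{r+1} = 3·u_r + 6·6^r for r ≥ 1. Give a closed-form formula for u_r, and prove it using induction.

Computing the first terms: u_1 = 9, u_2 = 63, u_3 = 405. This suggests u_r = -3^r + 2·6^r.
Base step (r = 1): the formula gives 9 = 9 = u_1.
Suppose the result is true for r = m, so u_m = -3^m + 2·6^m.
Then u_{m+1} = 3·u_m + 6·6^m = 3·(-3^m + 2·6^m) + 6·6^m = -3^(m + 1) + 2·6^(m + 1),
which is the claimed formula at r = m+1.
Hence, by induction on r, the claim holds for every r ≥ 1.

u_r = -3^r + 2·6^r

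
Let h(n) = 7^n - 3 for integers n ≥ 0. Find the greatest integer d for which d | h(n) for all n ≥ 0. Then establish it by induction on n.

Computing the first values: h(0) = -2 and h(1) = 4; gcd(-2, 4) = 2, so d ≤ 2.
We prove 2 | 7^n - 3 for all n ≥ 0 by induction on n.
Base case (n = 0): h(0) = -2 = 2·(-1), so 2 | h(0).
Inductive step: suppose the statement holds for some r ≥ 0, i.e. 2 | h(r). Then
h(r+1) = 7^(r+1) - 3 = 7·(7^r - 3) + 18 = 7·h(r) + 18. The first term is divisible by 2 by the inductive hypothesis, and 18 is divisible by 2. Hence 2 | h(r+1).
This completes the induction.
Therefore the largest such d is 2.

d = 2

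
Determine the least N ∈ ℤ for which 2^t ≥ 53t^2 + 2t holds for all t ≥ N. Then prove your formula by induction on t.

At t = 13: 8192 < 8983, so the inequality fails and N ≥ 14. We prove 2^t ≥ 53t^2 + 2t for all t ≥ 14.
For the base case t = 14: 2^t = 16384 and 53t^2 + 2t = 10416, so 16384 ≥ 10416.
For the inductive step, assume it holds for an arbitrary r ≥ 14, so 2^r ≥ 53r^2 + 2r.
Then 2^(r + 1) = 2·(2^r) ≥ 2·(53r^2 + 2r).
Also, for r ≥ 14 we have 2·(53r^2 + 2r) ≥ 53(r+1)^2 + 2(r+1), since 2·(53r^2 + 2r) − (53(r+1)^2 + 2(r+1)) = 53r^2 - 104r - 55, which is nonnegative for all r ≥ 14.
Combining, 2^(r + 1) ≥ 53(r+1)^2 + 2(r+1).
This completes the induction.
Hence the smallest such N is 14.

N = 14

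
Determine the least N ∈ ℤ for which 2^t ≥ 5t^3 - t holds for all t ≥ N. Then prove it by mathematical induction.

At t = 13: 8192 < 10972, so the inequality fails and N ≥ 14. We prove 2^t ≥ 5t^3 - t for all t ≥ 14.
Base step (t = 14): 2^t = 16384 and 5t^3 - t = 13706, so 16384 ≥ 13706.
Suppose the result is true for t = i, so 2^i ≥ 5i^3 - i.
Then 2^(i + 1) = 2·(2^i) ≥ 2·(5i^3 - i).
Also, for i ≥ 14 we have 2·(5i^3 - i) ≥ 5(i+1)^3 - (i+1), since 2·(5i^3 - i) − (5(i+1)^3 - (i+1)) = 5i^3 - 15i^2 - 16i - 4, which is nonnegative for all i ≥ 14.
Combining, 2^(i + 1) ≥ 5(i+1)^3 - (i+1).
Hence, by induction on t, the claim holds for every t ≥ 14.
Hence the smallest such N is 14.

N = 14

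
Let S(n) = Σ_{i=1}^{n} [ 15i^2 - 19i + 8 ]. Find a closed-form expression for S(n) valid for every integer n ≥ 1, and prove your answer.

S(n) = n(5n^2 - 2n + 1)

We claim S(n) = n(5n^2 - 2n + 1) for all n ≥ 1.
Base case (n = 1): S(1) = 4, and the closed form gives 4. They agree.
For the inductive step, assume it holds for an arbitrary i ≥ 1, so S(i) = i(5i^2 - 2i + 1).
Then S(i+1) = S(i) + (15i^2 + 11i + 4) = (i(5i^2 - 2i + 1)) + (15i^2 + 11i + 4).
Simplifying, S(i+1) = (i + 1)(5i^2 + 8i + 4) = (i+1)(5(i+1)^2 - 2(i+1) + 1),
which is the closed form with n = i+1.
By induction, the statement is established for all n ≥ 1.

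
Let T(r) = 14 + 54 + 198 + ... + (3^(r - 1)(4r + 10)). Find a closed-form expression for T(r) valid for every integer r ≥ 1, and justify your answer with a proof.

T(r) = 2·3^r(r + 2) - 4

We claim T(r) = 2·3^r(r + 2) - 4 for all r ≥ 1.
When r = 1: T(1) = 14, and the closed form gives 14. They agree.
Inductive step: suppose the statement holds for some j ≥ 1, so T(j) = 2·3^j(j + 2) - 4.
Then T(j+1) = T(j) + (3^j(4j + 14)) = (2·3^j(j + 2) - 4) + (3^j(4j + 14)).
Simplifying, T(j+1) = 6·3^j·j + 18·3^j - 4 = 2·3^(j+1)((j+1) + 2) - 4,
which is the closed form with r = j+1.
This completes the induction.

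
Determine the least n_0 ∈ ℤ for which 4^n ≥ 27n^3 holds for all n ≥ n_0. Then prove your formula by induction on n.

n_0 = 7

At n = 6: 4096 < 5832, so the inequality fails and n_0 ≥ 7. We prove 4^n ≥ 27n^3 for all n ≥ 7.
Base step (n = 7): 4^n = 16384 and 27n^3 = 9261, so 16384 ≥ 9261.
Inductive step: suppose the statement holds for some r ≥ 7, so 4^r ≥ 27r^3.
Then 4^(r + 1) = 4·(4^r) ≥ 4·(27r^3).
Also, for r ≥ 7 we have 4·(27r^3) ≥ 27(r+1)^3, since 4 ≥ (1 + 1/r)^3 for all r ≥ 7.
Combining, 4^(r + 1) ≥ 27(r+1)^3.
By the principle of mathematical induction, the result holds for all n ≥ 7.
Hence the smallest such n_0 is 7.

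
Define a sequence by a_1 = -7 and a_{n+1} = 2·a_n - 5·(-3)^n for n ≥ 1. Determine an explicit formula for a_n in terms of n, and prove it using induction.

Computing the first terms: a_1 = -7, a_2 = 1, a_3 = -43. This suggests a_n = (-3)^n - 2^(n + 1).
When n = 1: the formula gives -7 = -7 = a_1.
Inductive step: assume the claim holds for n = m, so a_m = (-3)^m - 2^(m + 1).
Then a_{m+1} = 2·a_m - 5·(-3)^m = 2·((-3)^m - 2^(m + 1)) - 5·(-3)^m = (-3)^(m + 1) - 2^(m + 2) = (-3)^(m+1) - 2^((m+1) + 1),
which is the claimed formula at n = m+1.
By the principle of mathematical induction, the result holds for all n ≥ 1.

a_n = (-3)^n - 2^(n + 1)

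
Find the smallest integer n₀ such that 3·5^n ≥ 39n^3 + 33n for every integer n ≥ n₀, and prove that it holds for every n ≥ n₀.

At n = 4: 1875 < 2628, so the inequality fails and n₀ ≥ 5. We prove 3·5^n ≥ 39n^3 + 33n for all n ≥ 5.
For the base case n = 5: 3·5^n = 9375 and 39n^3 + 33n = 5040, so 9375 ≥ 5040.
Inductive step: assume the claim holds for n = i, so 3·5^i ≥ 39i^3 + 33i.
Then 3·5^(i + 1) = 5·(3·5^i) ≥ 5·(39i^3 + 33i).
Also, for i ≥ 5 we have 5·(39i^3 + 33i) ≥ 39(i+1)^3 + 33(i+1), since 5·(39i^3 + 33i) − (39(i+1)^3 + 33(i+1)) = 156i^3 - 117i^2 + 15i - 72, which is nonnegative for all i ≥ 5.
Combining, 3·5^(i + 1) ≥ 39(i+1)^3 + 33(i+1).
This completes the induction.
Hence the smallest such n₀ is 5.

n₀ = 5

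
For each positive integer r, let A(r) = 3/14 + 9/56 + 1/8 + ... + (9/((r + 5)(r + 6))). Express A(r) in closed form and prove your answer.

A(r) = 3r/(2(r + 6))

We claim A(r) = 3r/(2(r + 6)) for all r ≥ 1.
For the base case r = 1: A(1) = 3/14, and the closed form gives 3/14. They agree.
Inductive step: assume the claim holds for r = j, so A(j) = 3j/(2(j + 6)).
Then A(j+1) = A(j) + (9/((j + 6)(j + 7))) = (3j/(2(j + 6))) + (9/((j + 6)(j + 7))).
Simplifying, A(j+1) = 3(j + 1)/(2(j + 7)) = 3(j+1)/(2((j+1) + 6)),
which is the closed form with r = j+1.
This completes the induction.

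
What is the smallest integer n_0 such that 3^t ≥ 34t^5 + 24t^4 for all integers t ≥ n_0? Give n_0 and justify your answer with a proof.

n_0 = 16

At t = 15: 14348907 < 27033750, so the inequality fails and n_0 ≥ 16. We prove 3^t ≥ 34t^5 + 24t^4 for all t ≥ 16.
For the base case t = 16: 3^t = 43046721 and 34t^5 + 24t^4 = 37224448, so 43046721 ≥ 37224448.
Suppose the result is true for t = i, so 3^i ≥ 34i^5 + 24i^4.
Then 3^(i + 1) = 3·(3^i) ≥ 3·(34i^5 + 24i^4).
Also, for i ≥ 16 we have 3·(34i^5 + 24i^4) ≥ 34(i+1)^5 + 24(i+1)^4, since 3·(34i^5 + 24i^4) − (34(i+1)^5 + 24(i+1)^4) = 68i^5 - 122i^4 - 436i^3 - 484i^2 - 266i - 58, which is nonnegative for all i ≥ 16.
Combining, 3^(i + 1) ≥ 34(i+1)^5 + 24(i+1)^4.
By induction, the statement is established for all t ≥ 16.
Hence the smallest such n_0 is 16.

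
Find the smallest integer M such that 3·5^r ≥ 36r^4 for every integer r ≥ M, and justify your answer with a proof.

At r = 5: 9375 < 22500, so the inequality fails and M ≥ 6. We prove 3·5^r ≥ 36r^4 for all r ≥ 6.
Base case (r = 6): 3·5^r = 46875 and 36r^4 = 46656, so 46875 ≥ 46656.
Suppose the result is true for r = i, so 3·5^i ≥ 36i^4.
Then 3·5^(i + 1) = 5·(3·5^i) ≥ 5·(36i^4).
Also, for i ≥ 6 we have 5·(36i^4) ≥ 36(i+1)^4, since 5 ≥ (1 + 1/i)^4 for all i ≥ 6.
Combining, 3·5^(i + 1) ≥ 36(i+1)^4.
By the principle of mathematical induction, the result holds for all r ≥ 6.
Hence the smallest such M is 6.

M = 6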